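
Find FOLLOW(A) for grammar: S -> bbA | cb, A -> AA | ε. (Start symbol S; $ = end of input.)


$ ∈ FOLLOW(S). For each A -> αBβ: add FIRST(β)\{ε} to FOLLOW(B); if β nullable, add FOLLOW(A).
FOLLOW(A) = {$}


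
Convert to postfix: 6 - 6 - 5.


Left to right (same or higher precedence on left)
Postfix: 6 6 - 5 -


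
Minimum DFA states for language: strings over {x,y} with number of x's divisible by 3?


Track (count of x) mod 3: states 0..2, accept at 0
Minimal DFA: 3 states


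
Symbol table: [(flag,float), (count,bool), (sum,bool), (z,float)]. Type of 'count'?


Lookup 'count' → type bool


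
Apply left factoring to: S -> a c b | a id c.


Common prefix: 'a'
Factored: S -> a S', S' -> c b | id c


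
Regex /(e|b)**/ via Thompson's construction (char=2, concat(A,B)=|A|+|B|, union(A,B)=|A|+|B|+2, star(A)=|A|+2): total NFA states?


Syntax tree has 2 char leaf(s), 1 union(s), 2 star(s)
chars contribute 2×2 = 4; each union adds +2; each star adds +2
Total: 4 + 2 + 4 = 10 states


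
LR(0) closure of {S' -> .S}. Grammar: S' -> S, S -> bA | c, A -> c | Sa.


Start: S' -> .S
For each item with dot before a nonterminal B, add B -> .γ for every B-production
Closure: [S' -> .S, S -> .bA, S -> .c]


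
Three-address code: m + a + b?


Break into single-operator statements:
t1 = m + a
t2 = t1 + b


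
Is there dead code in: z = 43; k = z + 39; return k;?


z is read by k's definition; k is returned
No dead code


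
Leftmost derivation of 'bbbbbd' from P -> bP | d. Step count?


Derivation: P => bP => bbP => bbbP => bbbbP => bbbbbP => bbbbbd
Steps: 6


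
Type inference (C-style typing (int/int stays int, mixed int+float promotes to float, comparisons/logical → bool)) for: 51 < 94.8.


Operand types: int < float
Rule: comparison yields bool
Result type: bool


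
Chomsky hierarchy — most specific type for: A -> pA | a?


Right-linear: every RHS is a terminal or a terminal followed by one nonterminal
Classification: Type 3 (Regular)


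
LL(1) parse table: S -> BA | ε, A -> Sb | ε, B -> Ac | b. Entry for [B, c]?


For [B, c]: 'c' ∈ FIRST(Ac)
Entry: B -> Ac


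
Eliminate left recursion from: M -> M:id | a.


Left-recursive alternatives: M:id; non-recursive: a
Introduce M': M -> aM', M' -> :idM' | ε


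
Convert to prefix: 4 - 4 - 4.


left-to-right (same/higher precedence on left): tree is (- (- 4 4) 4)
Prefix: - - 4 4 4


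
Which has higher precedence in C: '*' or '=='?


'*' is multiplicative (level 10); '==' is equality (level 6)
Higher level binds tighter
'*' has higher precedence than '=='


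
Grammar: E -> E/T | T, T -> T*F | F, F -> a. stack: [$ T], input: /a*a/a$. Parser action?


lookahead ∉ {*} so T won't extend; reduce E -> T
Action: reduce (E -> T)


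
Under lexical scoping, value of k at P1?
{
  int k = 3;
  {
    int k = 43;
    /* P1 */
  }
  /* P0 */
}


k declared in the same block as P1
k = 43


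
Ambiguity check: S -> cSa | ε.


balanced c^n…a^n: each string has a unique parse
Unambiguous


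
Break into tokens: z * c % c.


Scan left to right, longest-match per lexeme
Tokens: ID(z), OP(*), ID(c), OP(%), ID(c)


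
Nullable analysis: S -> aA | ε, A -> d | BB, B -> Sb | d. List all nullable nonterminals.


A nonterminal is nullable iff some alternative derives ε (directly, or every symbol in it is nullable)
Nullable: {S}


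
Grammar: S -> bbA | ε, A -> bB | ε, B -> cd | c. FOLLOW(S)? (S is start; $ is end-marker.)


$ ∈ FOLLOW(S). For each A -> αBβ: add FIRST(β)\{ε} to FOLLOW(B); if β nullable, add FOLLOW(A).
FOLLOW(S) = {$}


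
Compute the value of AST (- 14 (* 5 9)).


Evaluate inner: (* 5 9) = 45
Evaluate root: (- 14 45) = -31
Result: -31


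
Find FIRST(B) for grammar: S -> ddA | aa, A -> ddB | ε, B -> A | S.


Per alternative of B: FIRST(A) = {d, ε}; FIRST(S) = {a, d}
FIRST(B) = {a, d, ε}


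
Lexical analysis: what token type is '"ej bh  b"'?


Pattern: double-quoted sequence
Type: STRING_LITERAL


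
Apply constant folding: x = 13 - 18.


13 - 18 = -5 at compile time
Optimized: x = -5


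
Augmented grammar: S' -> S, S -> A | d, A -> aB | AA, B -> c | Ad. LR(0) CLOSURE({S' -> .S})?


Start: S' -> .S
For each item with dot before a nonterminal B, add B -> .γ for every B-production
Closure: [S' -> .S, S -> .A, S -> .d, A -> .aB, A -> .AA]


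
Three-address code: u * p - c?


Break into single-operator statements:
t1 = u * p
t2 = t1 - c


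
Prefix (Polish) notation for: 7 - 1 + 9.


left-to-right (same/higher precedence on left): tree is (+ (- 7 1) 9)
Prefix: + - 7 1 9


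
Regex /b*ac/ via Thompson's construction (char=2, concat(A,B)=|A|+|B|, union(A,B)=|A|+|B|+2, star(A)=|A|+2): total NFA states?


Syntax tree has 3 char leaf(s), 0 union(s), 1 star(s)
chars contribute 3×2 = 6; each union adds +2; each star adds +2
Total: 6 + 0 + 2 = 8 states


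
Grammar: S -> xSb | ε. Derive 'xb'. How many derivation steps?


Derivation: S => xSb => xb
Steps: 2


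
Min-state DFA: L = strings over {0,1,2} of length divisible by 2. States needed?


Track length mod 2: states 0..1, accept at 0
Minimal DFA: 2 states


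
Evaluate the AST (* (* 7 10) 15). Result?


Evaluate inner: (* 7 10) = 70
Evaluate root: (* 70 15) = 1050
Result: 1050


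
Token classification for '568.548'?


Pattern: digits with a decimal point
Type: FLOAT_LITERAL


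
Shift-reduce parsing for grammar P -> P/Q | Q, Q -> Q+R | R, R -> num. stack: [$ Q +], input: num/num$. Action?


no handle; shift 'num'
Action: shift


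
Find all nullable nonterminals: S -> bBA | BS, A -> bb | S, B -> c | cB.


A nonterminal is nullable iff some alternative derives ε (directly, or every symbol in it is nullable)
Nullable: {}


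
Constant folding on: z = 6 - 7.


6 - 7 = -1 at compile time
Optimized: z = -1


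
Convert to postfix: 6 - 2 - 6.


Left to right (same or higher precedence on left)
Postfix: 6 2 - 6 -


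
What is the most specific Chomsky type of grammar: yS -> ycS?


LHS has context (more than one symbol) and |LHS| ≤ |RHS|
Classification: Type 1 (Context-Sensitive)


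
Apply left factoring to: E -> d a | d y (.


Common prefix: 'd'
Factored: E -> d E', E' -> a | y (


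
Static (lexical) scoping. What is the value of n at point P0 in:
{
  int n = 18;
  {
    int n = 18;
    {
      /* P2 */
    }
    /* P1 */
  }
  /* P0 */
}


n declared in the same block as P0
n = 18


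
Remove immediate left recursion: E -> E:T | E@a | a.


Left-recursive alternatives: E:T, E@a; non-recursive: a
Introduce E': E -> aE', E' -> :TE' | @aE' | ε


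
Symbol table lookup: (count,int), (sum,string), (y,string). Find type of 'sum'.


Lookup 'sum' → type string


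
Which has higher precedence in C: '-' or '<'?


'-' is additive (level 9); '<' is relational (level 7)
Higher level binds tighter
'-' has higher precedence than '<'


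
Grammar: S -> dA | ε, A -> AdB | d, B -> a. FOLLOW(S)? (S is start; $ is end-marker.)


$ ∈ FOLLOW(S). For each A -> αBβ: add FIRST(β)\{ε} to FOLLOW(B); if β nullable, add FOLLOW(A).
FOLLOW(S) = {$}


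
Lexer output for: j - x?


Scan left to right, longest-match per lexeme
Tokens: ID(j), OP(-), ID(x)


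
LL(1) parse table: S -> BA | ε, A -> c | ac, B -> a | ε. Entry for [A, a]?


For [A, a]: 'a' ∈ FIRST(ac)
Entry: A -> ac


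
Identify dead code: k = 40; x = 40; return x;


k is assigned but never read
Dead: 'k = 40'


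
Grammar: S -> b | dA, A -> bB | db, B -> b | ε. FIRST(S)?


Per alternative of S: FIRST(b) = {b}; FIRST(dA) = {d}
FIRST(S) = {b, d}


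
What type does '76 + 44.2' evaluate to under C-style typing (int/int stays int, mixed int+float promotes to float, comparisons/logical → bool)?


Operand types: int + float
Rule: mixed int/float promotes to float; int/int stays int
Result type: float


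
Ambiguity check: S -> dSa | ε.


balanced d^n…a^n: each string has a unique parse
Unambiguous


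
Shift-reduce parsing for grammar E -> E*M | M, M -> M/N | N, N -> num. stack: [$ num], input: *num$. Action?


'num' on top is the handle for N -> num
Action: reduce (N -> num)


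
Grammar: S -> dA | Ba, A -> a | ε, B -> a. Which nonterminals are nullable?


A nonterminal is nullable iff some alternative derives ε (directly, or every symbol in it is nullable)
Nullable: {A}


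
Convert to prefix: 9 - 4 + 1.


left-to-right (same/higher precedence on left): tree is (+ (- 9 4) 1)
Prefix: + - 9 4 1


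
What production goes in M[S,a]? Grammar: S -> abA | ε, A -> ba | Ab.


For [S, a]: 'a' ∈ FIRST(abA)
Entry: S -> abA


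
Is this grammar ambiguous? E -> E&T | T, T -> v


precedence layered via separate nonterminal T: deterministic
Unambiguous


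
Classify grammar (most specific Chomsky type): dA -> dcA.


LHS has context (more than one symbol) and |LHS| ≤ |RHS|
Classification: Type 1 (Context-Sensitive)


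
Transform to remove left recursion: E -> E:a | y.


Left-recursive alternatives: E:a; non-recursive: y
Introduce E': E -> yE', E' -> :aE' | ε


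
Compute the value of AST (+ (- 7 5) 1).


Evaluate inner: (- 7 5) = 2
Evaluate root: (+ 2 1) = 3
Result: 3


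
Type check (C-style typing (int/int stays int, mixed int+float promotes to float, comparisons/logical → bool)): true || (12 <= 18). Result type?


Operand types: bool || bool
Rule: logical operators take bool operands and yield bool
Result type: bool


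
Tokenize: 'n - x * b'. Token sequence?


Scan left to right, longest-match per lexeme
Tokens: ID(n), OP(-), ID(x), OP(*), ID(b)


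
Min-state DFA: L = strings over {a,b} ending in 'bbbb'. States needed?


Track the longest suffix of input matching a prefix of 'bbbb': 5 classes (prefixes of length 0..4)
Minimal DFA: 5 states


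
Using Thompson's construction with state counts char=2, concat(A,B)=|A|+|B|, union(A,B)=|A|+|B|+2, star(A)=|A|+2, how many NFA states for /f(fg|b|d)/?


Syntax tree has 5 char leaf(s), 2 union(s), 0 star(s)
chars contribute 5×2 = 10; each union adds +2; each star adds +2
Total: 10 + 4 + 0 = 14 states


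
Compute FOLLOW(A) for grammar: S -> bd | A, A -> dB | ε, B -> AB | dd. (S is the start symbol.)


$ ∈ FOLLOW(S). For each A -> αBβ: add FIRST(β)\{ε} to FOLLOW(B); if β nullable, add FOLLOW(A).
FOLLOW(A) = {$, d}


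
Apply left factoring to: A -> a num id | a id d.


Common prefix: 'a'
Factored: A -> a A', A' -> num id | id d


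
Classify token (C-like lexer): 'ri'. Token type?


Pattern: letter/underscore followed by alphanumerics, not a keyword
Type: IDENTIFIER


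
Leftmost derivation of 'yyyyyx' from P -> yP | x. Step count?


Derivation: P => yP => yyP => yyyP => yyyyP => yyyyyP => yyyyyx
Steps: 6


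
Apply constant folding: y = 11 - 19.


11 - 19 = -8 at compile time
Optimized: y = -8


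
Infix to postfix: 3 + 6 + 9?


Left to right (same or higher precedence on left)
Postfix: 3 6 + 9 +


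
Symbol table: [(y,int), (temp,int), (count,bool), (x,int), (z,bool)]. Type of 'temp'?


Lookup 'temp' → type int


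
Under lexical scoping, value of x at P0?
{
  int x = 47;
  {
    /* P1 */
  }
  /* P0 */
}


x declared in the same block as P0
x = 47


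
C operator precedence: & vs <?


'<' is relational (level 7); '&' is bitwise AND (level 5)
Higher level binds tighter
'<' has higher precedence than '&'


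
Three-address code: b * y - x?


Break into single-operator statements:
t1 = b * y
t2 = t1 - x


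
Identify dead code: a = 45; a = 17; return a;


first assignment to a is overwritten before any read
Dead: 'a = 45'


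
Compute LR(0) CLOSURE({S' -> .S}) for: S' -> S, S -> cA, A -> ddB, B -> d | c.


Start: S' -> .S
For each item with dot before a nonterminal B, add B -> .γ for every B-production
Closure: [S' -> .S, S -> .cA]


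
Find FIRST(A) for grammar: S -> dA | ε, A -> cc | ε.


Per alternative of A: FIRST(cc) = {c}; FIRST(ε) = {ε}
FIRST(A) = {c, ε}


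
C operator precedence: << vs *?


'*' is multiplicative (level 10); '<<' is shift (level 8)
Higher level binds tighter
'*' has higher precedence than '<<'


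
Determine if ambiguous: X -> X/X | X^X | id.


'id/id^id' has two parse trees (no precedence encoded between / and ^)
Ambiguous


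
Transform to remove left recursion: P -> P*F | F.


Left-recursive alternatives: P*F; non-recursive: F
Introduce P': P -> FP', P' -> *FP' | ε


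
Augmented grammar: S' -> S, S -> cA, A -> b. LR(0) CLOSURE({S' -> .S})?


Start: S' -> .S
For each item with dot before a nonterminal B, add B -> .γ for every B-production
Closure: [S' -> .S, S -> .cA]


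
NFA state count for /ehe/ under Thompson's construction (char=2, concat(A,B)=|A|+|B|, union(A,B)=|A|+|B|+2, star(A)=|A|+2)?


Syntax tree has 3 char leaf(s), 0 union(s), 0 star(s)
chars contribute 3×2 = 6; each union adds +2; each star adds +2
Total: 6 + 0 + 0 = 6 states


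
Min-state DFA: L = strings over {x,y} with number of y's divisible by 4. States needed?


Track (count of y) mod 4: states 0..3, accept at 0
Minimal DFA: 4 states


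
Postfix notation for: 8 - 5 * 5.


* has higher precedence, evaluate 5*5 first
Postfix: 8 5 5 * -


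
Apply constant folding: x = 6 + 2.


6 + 2 = 8 at compile time
Optimized: x = 8


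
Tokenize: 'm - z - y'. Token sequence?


Scan left to right, longest-match per lexeme
Tokens: ID(m), OP(-), ID(z), OP(-), ID(y)


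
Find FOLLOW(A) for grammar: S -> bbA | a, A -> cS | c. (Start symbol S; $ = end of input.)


$ ∈ FOLLOW(S). For each A -> αBβ: add FIRST(β)\{ε} to FOLLOW(B); if β nullable, add FOLLOW(A).
FOLLOW(A) = {$}


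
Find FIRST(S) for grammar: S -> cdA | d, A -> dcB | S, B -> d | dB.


Per alternative of S: FIRST(cdA) = {c}; FIRST(d) = {d}
FIRST(S) = {c, d}


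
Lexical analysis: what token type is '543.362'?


Pattern: digits with a decimal point
Type: FLOAT_LITERAL


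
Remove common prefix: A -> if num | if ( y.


Common prefix: 'if'
Factored: A -> if A', A' -> num | ( y


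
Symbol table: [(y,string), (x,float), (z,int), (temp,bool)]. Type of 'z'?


Lookup 'z' → type int


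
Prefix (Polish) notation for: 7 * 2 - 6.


left-to-right (same/higher precedence on left): tree is (- (* 7 2) 6)
Prefix: - * 7 2 6


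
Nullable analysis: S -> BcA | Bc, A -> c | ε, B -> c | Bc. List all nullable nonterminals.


A nonterminal is nullable iff some alternative derives ε (directly, or every symbol in it is nullable)
Nullable: {A}


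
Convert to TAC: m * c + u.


Break into single-operator statements:
t1 = m * c
t2 = t1 + u


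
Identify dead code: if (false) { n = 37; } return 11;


condition is constant false, so the whole block is unreachable
Dead: 'if (false) { n = 37; }'


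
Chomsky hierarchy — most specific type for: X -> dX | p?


Right-linear: every RHS is a terminal or a terminal followed by one nonterminal
Classification: Type 3 (Regular)


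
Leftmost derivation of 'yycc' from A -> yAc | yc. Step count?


Derivation: A => yAc => yycc
Steps: 2


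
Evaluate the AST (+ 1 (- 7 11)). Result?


Evaluate inner: (- 7 11) = -4
Evaluate root: (+ 1 -4) = -3
Result: -3


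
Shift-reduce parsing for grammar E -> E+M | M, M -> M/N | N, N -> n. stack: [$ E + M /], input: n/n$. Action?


no handle; shift 'n'
Action: shift


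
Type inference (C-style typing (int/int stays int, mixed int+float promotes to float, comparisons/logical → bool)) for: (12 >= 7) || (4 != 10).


Operand types: bool || bool
Rule: logical operators take bool operands and yield bool
Result type: bool


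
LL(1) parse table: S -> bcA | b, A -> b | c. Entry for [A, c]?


For [A, c]: 'c' ∈ FIRST(c)
Entry: A -> c


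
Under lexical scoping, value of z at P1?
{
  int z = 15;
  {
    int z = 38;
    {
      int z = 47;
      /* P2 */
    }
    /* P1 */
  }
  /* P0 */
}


z declared in the same block as P1
z = 38


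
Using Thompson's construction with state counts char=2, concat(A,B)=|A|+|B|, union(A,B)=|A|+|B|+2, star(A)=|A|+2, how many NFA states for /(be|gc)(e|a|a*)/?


Syntax tree has 7 char leaf(s), 3 union(s), 1 star(s)
chars contribute 7×2 = 14; each union adds +2; each star adds +2
Total: 14 + 6 + 2 = 22 states


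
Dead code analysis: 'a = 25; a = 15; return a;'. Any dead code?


first assignment to a is overwritten before any read
Dead: 'a = 25'


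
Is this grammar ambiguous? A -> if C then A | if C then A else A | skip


dangling else: 'if C then if C then skip else skip' parses two ways
Ambiguous


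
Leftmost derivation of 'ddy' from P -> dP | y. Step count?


Derivation: P => dP => ddP => ddy
Steps: 3


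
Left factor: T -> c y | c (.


Common prefix: 'c'
Factored: T -> c T', T' -> y | (


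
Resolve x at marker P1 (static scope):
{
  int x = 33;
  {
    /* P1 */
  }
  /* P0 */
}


P1's block does not declare x; resolves to the enclosing declaration at depth 0
x = 33


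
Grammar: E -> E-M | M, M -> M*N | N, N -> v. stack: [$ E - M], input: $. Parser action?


handle 'E-M' on top; lookahead ∈ FOLLOW(E) = {-, $}
Action: reduce (E -> E-M)


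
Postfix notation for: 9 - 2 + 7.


Left to right (same or higher precedence on left)
Postfix: 9 2 - 7 +


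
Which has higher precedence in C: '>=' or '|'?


'>=' is relational (level 7); '|' is bitwise OR (level 3)
Higher level binds tighter
'>=' has higher precedence than '|'


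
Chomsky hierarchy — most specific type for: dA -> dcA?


LHS has context (more than one symbol) and |LHS| ≤ |RHS|
Classification: Type 1 (Context-Sensitive)


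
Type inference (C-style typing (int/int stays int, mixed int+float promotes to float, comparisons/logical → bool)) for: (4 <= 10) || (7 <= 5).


Operand types: bool || bool
Rule: logical operators take bool operands and yield bool
Result type: bool


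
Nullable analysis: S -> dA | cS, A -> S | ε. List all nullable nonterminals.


A nonterminal is nullable iff some alternative derives ε (directly, or every symbol in it is nullable)
Nullable: {A}


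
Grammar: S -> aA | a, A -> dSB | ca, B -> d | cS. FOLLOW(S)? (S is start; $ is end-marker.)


$ ∈ FOLLOW(S). For each A -> αBβ: add FIRST(β)\{ε} to FOLLOW(B); if β nullable, add FOLLOW(A).
FOLLOW(S) = {$, c, d}


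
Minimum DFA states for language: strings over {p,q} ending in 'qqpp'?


Track the longest suffix of input matching a prefix of 'qqpp': 5 classes (prefixes of length 0..4)
Minimal DFA: 5 states


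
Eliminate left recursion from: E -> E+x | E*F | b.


Left-recursive alternatives: E+x, E*F; non-recursive: b
Introduce E': E -> bE', E' -> +xE' | *FE' | ε


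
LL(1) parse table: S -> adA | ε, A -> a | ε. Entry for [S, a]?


For [S, a]: 'a' ∈ FIRST(adA)
Entry: S -> adA


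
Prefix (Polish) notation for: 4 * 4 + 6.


left-to-right (same/higher precedence on left): tree is (+ (* 4 4) 6)
Prefix: + * 4 4 6


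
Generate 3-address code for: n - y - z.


Break into single-operator statements:
t1 = n - y
t2 = t1 - z


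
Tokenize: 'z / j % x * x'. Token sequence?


Scan left to right, longest-match per lexeme
Tokens: ID(z), OP(/), ID(j), OP(%), ID(x), OP(*), ID(x)


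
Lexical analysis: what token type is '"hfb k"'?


Pattern: double-quoted sequence
Type: STRING_LITERAL


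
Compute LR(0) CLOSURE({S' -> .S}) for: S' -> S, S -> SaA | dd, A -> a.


Start: S' -> .S
For each item with dot before a nonterminal B, add B -> .γ for every B-production
Closure: [S' -> .S, S -> .SaA, S -> .dd]


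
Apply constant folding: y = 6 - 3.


6 - 3 = 3 at compile time
Optimized: y = 3


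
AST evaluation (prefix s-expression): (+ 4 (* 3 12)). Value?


Evaluate inner: (* 3 12) = 36
Evaluate root: (+ 4 36) = 40
Result: 40


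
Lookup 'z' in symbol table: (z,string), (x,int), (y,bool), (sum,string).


Lookup 'z' → type string


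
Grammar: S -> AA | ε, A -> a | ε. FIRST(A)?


Per alternative of A: FIRST(a) = {a}; FIRST(ε) = {ε}
FIRST(A) = {a, ε}


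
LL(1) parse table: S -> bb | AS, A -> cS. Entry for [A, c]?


For [A, c]: 'c' ∈ FIRST(cS)
Entry: A -> cS


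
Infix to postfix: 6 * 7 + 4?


Left to right (same or higher precedence on left)
Postfix: 6 7 * 4 +


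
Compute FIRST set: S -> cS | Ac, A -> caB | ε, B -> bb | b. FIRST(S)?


Per alternative of S: FIRST(cS) = {c}; FIRST(Ac) = {c}
FIRST(S) = {c}


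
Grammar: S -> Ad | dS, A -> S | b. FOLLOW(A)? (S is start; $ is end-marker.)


$ ∈ FOLLOW(S). For each A -> αBβ: add FIRST(β)\{ε} to FOLLOW(B); if β nullable, add FOLLOW(A).
FOLLOW(A) = {d}


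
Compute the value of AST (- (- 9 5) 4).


Evaluate inner: (- 9 5) = 4
Evaluate root: (- 4 4) = 0
Result: 0


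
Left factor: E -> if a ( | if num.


Common prefix: 'if'
Factored: E -> if E', E' -> a ( | num


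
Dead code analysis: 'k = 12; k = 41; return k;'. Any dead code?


first assignment to k is overwritten before any read
Dead: 'k = 12'


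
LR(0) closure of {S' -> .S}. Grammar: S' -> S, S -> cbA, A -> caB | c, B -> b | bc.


Start: S' -> .S
For each item with dot before a nonterminal B, add B -> .γ for every B-production
Closure: [S' -> .S, S -> .cbA]


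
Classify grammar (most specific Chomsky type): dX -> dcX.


LHS has context (more than one symbol) and |LHS| ≤ |RHS|
Classification: Type 1 (Context-Sensitive)


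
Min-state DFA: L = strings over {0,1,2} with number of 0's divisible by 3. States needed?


Track (count of 0) mod 3: states 0..2, accept at 0
Minimal DFA: 3 states


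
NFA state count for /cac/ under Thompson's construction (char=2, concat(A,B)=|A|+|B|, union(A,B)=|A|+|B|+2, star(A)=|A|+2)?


Syntax tree has 3 char leaf(s), 0 union(s), 0 star(s)
chars contribute 3×2 = 6; each union adds +2; each star adds +2
Total: 6 + 0 + 0 = 6 states


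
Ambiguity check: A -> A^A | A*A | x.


'x^x*x' has two parse trees (no precedence encoded between ^ and *)
Ambiguous


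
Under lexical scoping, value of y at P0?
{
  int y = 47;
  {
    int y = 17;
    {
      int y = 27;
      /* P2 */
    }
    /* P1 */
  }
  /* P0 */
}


y declared in the same block as P0
y = 47


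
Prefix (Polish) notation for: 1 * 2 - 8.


left-to-right (same/higher precedence on left): tree is (- (* 1 2) 8)
Prefix: - * 1 2 8


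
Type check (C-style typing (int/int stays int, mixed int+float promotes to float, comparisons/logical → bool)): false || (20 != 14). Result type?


Operand types: bool || bool
Rule: logical operators take bool operands and yield bool
Result type: bool


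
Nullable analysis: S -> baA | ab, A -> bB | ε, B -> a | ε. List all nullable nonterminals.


A nonterminal is nullable iff some alternative derives ε (directly, or every symbol in it is nullable)
Nullable: {A, B}


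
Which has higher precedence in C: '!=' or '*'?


'*' is multiplicative (level 10); '!=' is equality (level 6)
Higher level binds tighter
'*' has higher precedence than '!='


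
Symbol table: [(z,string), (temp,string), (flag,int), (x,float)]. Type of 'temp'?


Lookup 'temp' → type string


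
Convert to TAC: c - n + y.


Break into single-operator statements:
t1 = c - n
t2 = t1 + y


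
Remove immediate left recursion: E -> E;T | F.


Left-recursive alternatives: E;T; non-recursive: F
Introduce E': E -> FE', E' -> ;TE' | ε


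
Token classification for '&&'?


Pattern: operator symbol
Type: OPERATOR


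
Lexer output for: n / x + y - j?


Scan left to right, longest-match per lexeme
Tokens: ID(n), OP(/), ID(x), OP(+), ID(y), OP(-), ID(j)


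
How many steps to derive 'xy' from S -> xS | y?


Derivation: S => xS => xy
Steps: 2


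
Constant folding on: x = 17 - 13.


17 - 13 = 4 at compile time
Optimized: x = 4


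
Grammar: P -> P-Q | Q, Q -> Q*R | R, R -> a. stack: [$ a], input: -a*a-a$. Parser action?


'a' on top is the handle for R -> a
Action: reduce (R -> a)


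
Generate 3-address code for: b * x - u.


Break into single-operator statements:
t1 = b * x
t2 = t1 - u


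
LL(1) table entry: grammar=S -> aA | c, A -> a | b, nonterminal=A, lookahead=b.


For [A, b]: 'b' ∈ FIRST(b)
Entry: A -> b


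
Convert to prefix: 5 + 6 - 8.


left-to-right (same/higher precedence on left): tree is (- (+ 5 6) 8)
Prefix: - + 5 6 8


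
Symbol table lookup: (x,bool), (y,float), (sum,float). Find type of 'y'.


Lookup 'y' → type float


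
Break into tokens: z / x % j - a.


Scan left to right, longest-match per lexeme
Tokens: ID(z), OP(/), ID(x), OP(%), ID(j), OP(-), ID(a)


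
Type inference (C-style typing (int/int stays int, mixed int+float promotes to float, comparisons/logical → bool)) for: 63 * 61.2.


Operand types: int * float
Rule: mixed int/float promotes to float; int/int stays int
Result type: float


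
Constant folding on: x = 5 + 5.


5 + 5 = 10 at compile time
Optimized: x = 10


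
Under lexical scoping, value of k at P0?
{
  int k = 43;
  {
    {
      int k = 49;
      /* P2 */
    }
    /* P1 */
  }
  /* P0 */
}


k declared in the same block as P0
k = 43


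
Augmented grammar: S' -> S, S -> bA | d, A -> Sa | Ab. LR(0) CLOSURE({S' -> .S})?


Start: S' -> .S
For each item with dot before a nonterminal B, add B -> .γ for every B-production
Closure: [S' -> .S, S -> .bA, S -> .d]


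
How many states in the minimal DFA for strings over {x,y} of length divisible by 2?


Track length mod 2: states 0..1, accept at 0
Minimal DFA: 2 states


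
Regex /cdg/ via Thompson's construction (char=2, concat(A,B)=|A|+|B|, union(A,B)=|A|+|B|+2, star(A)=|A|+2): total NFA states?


Syntax tree has 3 char leaf(s), 0 union(s), 0 star(s)
chars contribute 3×2 = 6; each union adds +2; each star adds +2
Total: 6 + 0 + 0 = 6 states


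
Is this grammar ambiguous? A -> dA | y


right-linear, alternatives start with distinct terminals 'd' vs 'y': unique leftmost derivation
Unambiguous


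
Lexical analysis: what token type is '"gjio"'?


Pattern: double-quoted sequence
Type: STRING_LITERAL


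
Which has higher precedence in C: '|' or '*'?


'*' is multiplicative (level 10); '|' is bitwise OR (level 3)
Higher level binds tighter
'*' has higher precedence than '|'


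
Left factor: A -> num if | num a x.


Common prefix: 'num'
Factored: A -> num A', A' -> if | a x


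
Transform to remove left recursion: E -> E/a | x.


Left-recursive alternatives: E/a; non-recursive: x
Introduce E': E -> xE', E' -> /aE' | ε


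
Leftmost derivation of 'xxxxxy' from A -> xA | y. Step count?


Derivation: A => xA => xxA => xxxA => xxxxA => xxxxxA => xxxxxy
Steps: 6


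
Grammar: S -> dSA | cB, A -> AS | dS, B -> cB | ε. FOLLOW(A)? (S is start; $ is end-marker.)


$ ∈ FOLLOW(S). For each A -> αBβ: add FIRST(β)\{ε} to FOLLOW(B); if β nullable, add FOLLOW(A).
FOLLOW(A) = {$, c, d}


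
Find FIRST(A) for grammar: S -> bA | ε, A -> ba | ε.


Per alternative of A: FIRST(ba) = {b}; FIRST(ε) = {ε}
FIRST(A) = {b, ε}


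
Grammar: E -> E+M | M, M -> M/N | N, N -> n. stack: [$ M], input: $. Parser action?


lookahead ∉ {/} so M won't extend; reduce E -> M
Action: reduce (E -> M)


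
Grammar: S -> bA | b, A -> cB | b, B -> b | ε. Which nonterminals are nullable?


A nonterminal is nullable iff some alternative derives ε (directly, or every symbol in it is nullable)
Nullable: {B}


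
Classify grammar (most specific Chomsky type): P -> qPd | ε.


Single nonterminal LHS, but q^n d^n is not regular
Classification: Type 2 (Context-Free)


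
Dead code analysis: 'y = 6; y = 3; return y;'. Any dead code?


first assignment to y is overwritten before any read
Dead: 'y = 6'


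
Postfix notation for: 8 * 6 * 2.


Left to right (same or higher precedence on left)
Postfix: 8 6 * 2 *


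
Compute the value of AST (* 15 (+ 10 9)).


Evaluate inner: (+ 10 9) = 19
Evaluate root: (* 15 19) = 285
Result: 285


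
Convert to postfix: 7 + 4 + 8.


Left to right (same or higher precedence on left)
Postfix: 7 4 + 8 +


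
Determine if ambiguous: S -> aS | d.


right-linear, alternatives start with distinct terminals 'a' vs 'd': unique leftmost derivation
Unambiguous


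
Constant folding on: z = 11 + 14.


11 + 14 = 25 at compile time
Optimized: z = 25


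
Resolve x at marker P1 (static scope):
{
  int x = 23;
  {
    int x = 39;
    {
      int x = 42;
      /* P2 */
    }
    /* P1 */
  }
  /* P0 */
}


x declared in the same block as P1
x = 39


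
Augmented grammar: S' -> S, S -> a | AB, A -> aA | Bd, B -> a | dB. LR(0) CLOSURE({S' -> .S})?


Start: S' -> .S
For each item with dot before a nonterminal B, add B -> .γ for every B-production
Closure: [S' -> .S, S -> .a, S -> .AB, A -> .aA, A -> .Bd, B -> .a, B -> .dB]


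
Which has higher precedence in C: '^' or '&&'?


'^' is bitwise XOR (level 4); '&&' is logical AND (level 2)
Higher level binds tighter
'^' has higher precedence than '&&'


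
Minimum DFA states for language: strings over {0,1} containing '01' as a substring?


KMP-style automaton: 2 progress states + 1 absorbing accept = 3
Minimal DFA: 3 states


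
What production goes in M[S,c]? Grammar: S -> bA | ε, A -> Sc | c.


For [S, c]: ε is nullable and 'c' ∈ FOLLOW(S)
Entry: S -> ε


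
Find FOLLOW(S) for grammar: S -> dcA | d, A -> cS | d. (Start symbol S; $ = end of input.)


$ ∈ FOLLOW(S). For each A -> αBβ: add FIRST(β)\{ε} to FOLLOW(B); if β nullable, add FOLLOW(A).
FOLLOW(S) = {$}


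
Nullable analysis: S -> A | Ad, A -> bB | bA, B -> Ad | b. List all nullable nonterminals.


A nonterminal is nullable iff some alternative derives ε (directly, or every symbol in it is nullable)
Nullable: {}


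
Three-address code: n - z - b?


Break into single-operator statements:
t1 = n - z
t2 = t1 - b


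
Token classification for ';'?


Pattern: delimiter/punctuation
Type: PUNCTUATION


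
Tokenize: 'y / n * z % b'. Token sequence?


Scan left to right, longest-match per lexeme
Tokens: ID(y), OP(/), ID(n), OP(*), ID(z), OP(%), ID(b)


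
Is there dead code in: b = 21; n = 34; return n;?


b is assigned but never read
Dead: 'b = 21'


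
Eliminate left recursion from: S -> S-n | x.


Left-recursive alternatives: S-n; non-recursive: x
Introduce S': S -> xS', S' -> -nS' | ε


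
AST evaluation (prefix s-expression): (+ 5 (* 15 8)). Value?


Evaluate inner: (* 15 8) = 120
Evaluate root: (+ 5 120) = 125
Result: 125


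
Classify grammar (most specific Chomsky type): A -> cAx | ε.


Single nonterminal LHS, but c^n x^n is not regular
Classification: Type 2 (Context-Free)


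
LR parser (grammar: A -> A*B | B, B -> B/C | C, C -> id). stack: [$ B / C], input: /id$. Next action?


handle 'B/C' on top
Action: reduce (B -> B/C)


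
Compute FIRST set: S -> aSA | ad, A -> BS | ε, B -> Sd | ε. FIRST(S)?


Per alternative of S: FIRST(aSA) = {a}; FIRST(ad) = {a}
FIRST(S) = {a}


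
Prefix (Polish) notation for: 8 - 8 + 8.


left-to-right (same/higher precedence on left): tree is (+ (- 8 8) 8)
Prefix: + - 8 8 8


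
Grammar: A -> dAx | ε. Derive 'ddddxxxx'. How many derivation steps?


Derivation: A => dAx => ddAxx => dddAxxx => ddddAxxxx => ddddxxxx
Steps: 5


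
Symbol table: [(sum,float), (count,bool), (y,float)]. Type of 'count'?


Lookup 'count' → type bool


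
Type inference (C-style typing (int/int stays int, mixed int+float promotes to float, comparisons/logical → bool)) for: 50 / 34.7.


Operand types: int / float
Rule: mixed int/float promotes to float; int/int stays int
Result type: float


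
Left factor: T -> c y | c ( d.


Common prefix: 'c'
Factored: T -> c T', T' -> y | ( d


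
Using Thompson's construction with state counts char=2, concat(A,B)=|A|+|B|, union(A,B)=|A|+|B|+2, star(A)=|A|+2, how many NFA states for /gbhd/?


Syntax tree has 4 char leaf(s), 0 union(s), 0 star(s)
chars contribute 4×2 = 8; each union adds +2; each star adds +2
Total: 8 + 0 + 0 = 8 states


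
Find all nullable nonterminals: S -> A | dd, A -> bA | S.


A nonterminal is nullable iff some alternative derives ε (directly, or every symbol in it is nullable)
Nullable: {}


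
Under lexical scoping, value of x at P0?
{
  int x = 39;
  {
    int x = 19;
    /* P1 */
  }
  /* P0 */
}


x declared in the same block as P0
x = 39


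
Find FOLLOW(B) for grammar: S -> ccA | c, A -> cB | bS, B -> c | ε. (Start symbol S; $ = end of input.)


$ ∈ FOLLOW(S). For each A -> αBβ: add FIRST(β)\{ε} to FOLLOW(B); if β nullable, add FOLLOW(A).
FOLLOW(B) = {$}


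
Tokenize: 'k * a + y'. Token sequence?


Scan left to right, longest-match per lexeme
Tokens: ID(k), OP(*), ID(a), OP(+), ID(y)


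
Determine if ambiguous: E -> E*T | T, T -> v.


precedence layered via separate nonterminal T: deterministic
Unambiguous


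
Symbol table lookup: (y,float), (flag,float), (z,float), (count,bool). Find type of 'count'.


Lookup 'count' → type bool


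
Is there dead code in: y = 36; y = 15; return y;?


first assignment to y is overwritten before any read
Dead: 'y = 36'


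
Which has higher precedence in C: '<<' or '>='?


'<<' is shift (level 8); '>=' is relational (level 7)
Higher level binds tighter
'<<' has higher precedence than '>='


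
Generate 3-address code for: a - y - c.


Break into single-operator statements:
t1 = a - y
t2 = t1 - c


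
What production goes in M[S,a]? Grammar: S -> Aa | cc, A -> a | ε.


For [S, a]: 'a' ∈ FIRST(Aa)
Entry: S -> Aa


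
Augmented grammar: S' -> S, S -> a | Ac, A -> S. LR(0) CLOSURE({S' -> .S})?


Start: S' -> .S
For each item with dot before a nonterminal B, add B -> .γ for every B-production
Closure: [S' -> .S, S -> .a, S -> .Ac, A -> .S]


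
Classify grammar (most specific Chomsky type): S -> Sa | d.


Left-linear: every RHS is a terminal or one nonterminal followed by a terminal
Classification: Type 3 (Regular)


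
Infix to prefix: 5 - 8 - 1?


left-to-right (same/higher precedence on left): tree is (- (- 5 8) 1)
Prefix: - - 5 8 1


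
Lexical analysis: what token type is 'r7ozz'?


Pattern: letter/underscore followed by alphanumerics, not a keyword
Type: IDENTIFIER


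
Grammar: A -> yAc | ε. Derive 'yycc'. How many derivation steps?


Derivation: A => yAc => yyAcc => yycc
Steps: 3


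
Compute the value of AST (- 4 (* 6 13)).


Evaluate inner: (* 6 13) = 78
Evaluate root: (- 4 78) = -74
Result: -74


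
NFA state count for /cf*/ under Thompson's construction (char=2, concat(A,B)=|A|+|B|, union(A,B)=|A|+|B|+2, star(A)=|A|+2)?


Syntax tree has 2 char leaf(s), 0 union(s), 1 star(s)
chars contribute 2×2 = 4; each union adds +2; each star adds +2
Total: 4 + 0 + 2 = 6 states


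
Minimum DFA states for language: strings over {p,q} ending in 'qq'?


Track the longest suffix of input matching a prefix of 'qq': 3 classes (prefixes of length 0..2)
Minimal DFA: 3 states


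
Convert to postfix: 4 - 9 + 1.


Left to right (same or higher precedence on left)
Postfix: 4 9 - 1 +


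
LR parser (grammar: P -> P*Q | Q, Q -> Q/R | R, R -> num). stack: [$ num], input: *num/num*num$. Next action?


'num' on top is the handle for R -> num
Action: reduce (R -> num)


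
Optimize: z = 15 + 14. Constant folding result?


15 + 14 = 29 at compile time
Optimized: z = 29


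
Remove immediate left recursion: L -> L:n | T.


Left-recursive alternatives: L:n; non-recursive: T
Introduce L': L -> TL', L' -> :nL' | ε


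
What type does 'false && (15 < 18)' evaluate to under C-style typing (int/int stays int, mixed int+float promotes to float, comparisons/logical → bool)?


Operand types: bool && bool
Rule: logical operators take bool operands and yield bool
Result type: bool


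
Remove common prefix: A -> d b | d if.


Common prefix: 'd'
Factored: A -> d A', A' -> b | if


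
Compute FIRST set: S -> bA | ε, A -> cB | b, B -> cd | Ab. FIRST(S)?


Per alternative of S: FIRST(bA) = {b}; FIRST(ε) = {ε}
FIRST(S) = {b, ε}


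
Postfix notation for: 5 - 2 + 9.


Left to right (same or higher precedence on left)
Postfix: 5 2 - 9 +


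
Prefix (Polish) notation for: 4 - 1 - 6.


left-to-right (same/higher precedence on left): tree is (- (- 4 1) 6)
Prefix: - - 4 1 6


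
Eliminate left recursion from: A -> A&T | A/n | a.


Left-recursive alternatives: A&T, A/n; non-recursive: a
Introduce A': A -> aA', A' -> &TA' | /nA' | ε


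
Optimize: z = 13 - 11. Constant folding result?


13 - 11 = 2 at compile time
Optimized: z = 2


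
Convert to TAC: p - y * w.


Break into single-operator statements:
t1 = y * w
t2 = p - t1


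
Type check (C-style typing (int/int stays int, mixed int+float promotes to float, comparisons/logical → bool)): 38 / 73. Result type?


Operand types: int / int
Rule: mixed int/float promotes to float; int/int stays int
Result type: int


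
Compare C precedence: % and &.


'%' is multiplicative (level 10); '&' is bitwise AND (level 5)
Higher level binds tighter
'%' has higher precedence than '&'


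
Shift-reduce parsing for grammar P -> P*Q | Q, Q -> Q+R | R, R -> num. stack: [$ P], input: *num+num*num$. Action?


shift '*' to continue P -> P*Q
Action: shift


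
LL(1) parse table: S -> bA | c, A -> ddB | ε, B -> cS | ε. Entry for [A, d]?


For [A, d]: 'd' ∈ FIRST(ddB)
Entry: A -> ddB


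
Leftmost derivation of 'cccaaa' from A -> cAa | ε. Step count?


Derivation: A => cAa => ccAaa => cccAaaa => cccaaa
Steps: 4


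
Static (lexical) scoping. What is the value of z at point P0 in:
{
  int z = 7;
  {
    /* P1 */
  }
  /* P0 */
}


z declared in the same block as P0
z = 7


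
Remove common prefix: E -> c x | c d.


Common prefix: 'c'
Factored: E -> c E', E' -> x | d


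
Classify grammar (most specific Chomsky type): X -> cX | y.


Right-linear: every RHS is a terminal or a terminal followed by one nonterminal
Classification: Type 3 (Regular)


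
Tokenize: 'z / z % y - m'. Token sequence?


Scan left to right, longest-match per lexeme
Tokens: ID(z), OP(/), ID(z), OP(%), ID(y), OP(-), ID(m)


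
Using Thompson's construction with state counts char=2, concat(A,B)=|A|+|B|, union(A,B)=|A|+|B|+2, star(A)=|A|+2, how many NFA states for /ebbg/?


Syntax tree has 4 char leaf(s), 0 union(s), 0 star(s)
chars contribute 4×2 = 8; each union adds +2; each star adds +2
Total: 8 + 0 + 0 = 8 states


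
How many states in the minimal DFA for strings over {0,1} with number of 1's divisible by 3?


Track (count of 1) mod 3: states 0..2, accept at 0
Minimal DFA: 3 states


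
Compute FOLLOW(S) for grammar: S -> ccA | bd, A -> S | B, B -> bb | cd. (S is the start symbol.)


$ ∈ FOLLOW(S). For each A -> αBβ: add FIRST(β)\{ε} to FOLLOW(B); if β nullable, add FOLLOW(A).
FOLLOW(S) = {$}


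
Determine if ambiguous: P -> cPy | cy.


balanced c^n…y^n: each string has a unique parse
Unambiguous
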